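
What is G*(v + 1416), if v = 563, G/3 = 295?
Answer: 1751415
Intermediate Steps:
G = 885 (G = 3*295 = 885)
G*(v + 1416) = 885*(563 + 1416) = 885*1979 = 1751415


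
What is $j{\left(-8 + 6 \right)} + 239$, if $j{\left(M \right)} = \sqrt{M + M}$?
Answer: $239 + 2 i \approx 239.0 + 2.0 i$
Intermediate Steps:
$j{\left(M \right)} = \sqrt{2} \sqrt{M}$ ($j{\left(M \right)} = \sqrt{2 M} = \sqrt{2} \sqrt{M}$)
$j{\left(-8 + 6 \right)} + 239 = \sqrt{2} \sqrt{-8 + 6} + 239 = \sqrt{2} \sqrt{-2} + 239 = \sqrt{2} i \sqrt{2} + 239 = 2 i + 239 = 239 + 2 i$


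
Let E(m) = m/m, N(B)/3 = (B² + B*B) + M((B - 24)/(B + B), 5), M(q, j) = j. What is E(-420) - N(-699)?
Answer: -2931620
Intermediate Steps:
N(B) = 15 + 6*B² (N(B) = 3*((B² + B*B) + 5) = 3*((B² + B²) + 5) = 3*(2*B² + 5) = 3*(5 + 2*B²) = 15 + 6*B²)
E(m) = 1
E(-420) - N(-699) = 1 - (15 + 6*(-699)²) = 1 - (15 + 6*488601) = 1 - (15 + 2931606) = 1 - 1*2931621 = 1 - 2931621 = -2931620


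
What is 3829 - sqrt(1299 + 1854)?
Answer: 3829 - sqrt(3153) ≈ 3772.8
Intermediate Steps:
3829 - sqrt(1299 + 1854) = 3829 - sqrt(3153)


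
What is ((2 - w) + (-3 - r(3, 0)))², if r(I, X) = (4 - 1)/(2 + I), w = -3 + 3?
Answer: 64/25 ≈ 2.5600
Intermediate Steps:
w = 0
r(I, X) = 3/(2 + I)
((2 - w) + (-3 - r(3, 0)))² = ((2 - 1*0) + (-3 - 3/(2 + 3)))² = ((2 + 0) + (-3 - 3/5))² = (2 + (-3 - 3/5))² = (2 + (-3 - 1*⅗))² = (2 + (-3 - ⅗))² = (2 - 18/5)² = (-8/5)² = 64/25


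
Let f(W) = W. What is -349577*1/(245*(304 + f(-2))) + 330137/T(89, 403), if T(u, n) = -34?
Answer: -6109680562/628915 ≈ -9714.6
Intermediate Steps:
-349577*1/(245*(304 + f(-2))) + 330137/T(89, 403) = -349577*1/(245*(304 - 2)) + 330137/(-34) = -349577/(302*245) + 330137*(-1/34) = -349577/73990 - 330137/34 = -6109680562/628915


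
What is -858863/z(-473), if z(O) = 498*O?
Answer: 858863/235554 ≈ 3.6461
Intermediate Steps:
-858863/z(-473) = -858863/(498*(-473)) = -858863/(-235554) = -858863*(-1/235554) = 858863/235554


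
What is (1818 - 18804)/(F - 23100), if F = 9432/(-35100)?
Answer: 8280675/11261381 ≈ 0.73532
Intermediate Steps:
F = -262/975 (F = 9432*(-1/35100) = -262/975 ≈ -0.26872)
(1818 - 18804)/(F - 23100) = (1818 - 18804)/(-262/975 - 23100) = -16986/(-22522762/975) = -16986*(-975/22522762) = 8280675/11261381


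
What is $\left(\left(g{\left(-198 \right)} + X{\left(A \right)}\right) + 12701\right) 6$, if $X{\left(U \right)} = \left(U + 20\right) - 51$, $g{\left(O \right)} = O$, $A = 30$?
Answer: $75012$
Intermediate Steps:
$X{\left(U \right)} = -31 + U$ ($X{\left(U \right)} = \left(20 + U\right) - 51 = -31 + U$)
$\left(\left(g{\left(-198 \right)} + X{\left(A \right)}\right) + 12701\right) 6 = \left(\left(-198 + \left(-31 + 30\right)\right) + 12701\right) 6 = \left(\left(-198 - 1\right) + 12701\right) 6 = \left(-199 + 12701\right) 6 = 12502 \cdot 6 = 75012$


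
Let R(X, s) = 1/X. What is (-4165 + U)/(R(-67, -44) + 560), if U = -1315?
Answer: -367160/37519 ≈ -9.7860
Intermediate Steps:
(-4165 + U)/(R(-67, -44) + 560) = (-4165 - 1315)/(1/(-67) + 560) = -5480/(-1/67 + 560) = -5480/37519/67 = -5480*67/37519 = -367160/37519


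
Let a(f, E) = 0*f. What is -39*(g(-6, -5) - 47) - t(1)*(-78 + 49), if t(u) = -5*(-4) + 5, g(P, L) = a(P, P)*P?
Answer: 2558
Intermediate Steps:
a(f, E) = 0
g(P, L) = 0 (g(P, L) = 0*P = 0)
t(u) = 25 (t(u) = 20 + 5 = 25)
-39*(g(-6, -5) - 47) - t(1)*(-78 + 49) = -39*(0 - 47) - 25*(-78 + 49) = -39*(-47) - 25*(-29) = 1833 - 1*(-725) = 1833 + 725 = 2558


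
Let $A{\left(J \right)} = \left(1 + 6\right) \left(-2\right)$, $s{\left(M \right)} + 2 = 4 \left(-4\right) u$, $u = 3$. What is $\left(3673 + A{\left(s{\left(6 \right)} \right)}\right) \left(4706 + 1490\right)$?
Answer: $22671164$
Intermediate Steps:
$s{\left(M \right)} = -50$ ($s{\left(M \right)} = -2 + 4 \left(-4\right) 3 = -2 - 48 = -50$)
$A{\left(J \right)} = -14$ ($A{\left(J \right)} = 7 \left(-2\right) = -14$)
$\left(3673 + A{\left(s{\left(6 \right)} \right)}\right) \left(4706 + 1490\right) = \left(3673 - 14\right) \left(4706 + 1490\right) = 3659 \cdot 6196 = 22671164$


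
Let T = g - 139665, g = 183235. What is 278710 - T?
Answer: 235140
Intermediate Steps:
T = 43570 (T = 183235 - 139665 = 43570)
278710 - T = 278710 - 1*43570 = 278710 - 43570 = 235140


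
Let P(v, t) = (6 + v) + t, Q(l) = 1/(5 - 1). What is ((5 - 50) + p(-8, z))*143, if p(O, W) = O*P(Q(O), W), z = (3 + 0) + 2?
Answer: -19305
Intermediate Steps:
Q(l) = 1/4
P(v, t) = 6 + t + v
z = 5 (z = 3 + 2 = 5)
p(O, W) = O*(25/4 + W) (p(O, W) = O*(6 + W + 1/4) = O*(25/4 + W))
((5 - 50) + p(-8, z))*143 = ((5 - 50) + (1/4)*(-8)*(25 + 4*5))*143 = (-45 + (1/4)*(-8)*(25 + 20))*143 = (-45 + (1/4)*(-8)*45)*143 = (-45 - 90)*143 = -135*143 = -19305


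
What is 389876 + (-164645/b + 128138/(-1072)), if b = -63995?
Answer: 2673849918077/6860264 ≈ 3.8976e+5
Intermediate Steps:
389876 + (-164645/b + 128138/(-1072)) = 389876 + (-164645/(-63995) + 128138/(-1072)) = 389876 + (-164645*(-1/63995) + 128138*(-1/1072)) = 389876 + (32929/12799 - 64069/536) = 389876 - 802369187/6860264 = 2673849918077/6860264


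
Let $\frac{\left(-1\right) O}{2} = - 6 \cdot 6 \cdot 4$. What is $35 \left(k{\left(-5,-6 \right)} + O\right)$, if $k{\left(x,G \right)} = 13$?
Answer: $10535$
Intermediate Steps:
$O = 288$ ($O = - 2 \left(- 6 \cdot 6 \cdot 4\right) = - 2 \left(\left(-6\right) 24\right) = \left(-2\right) \left(-144\right) = 288$)
$35 \left(k{\left(-5,-6 \right)} + O\right) = 35 \left(13 + 288\right) = 35 \cdot 301 = 10535$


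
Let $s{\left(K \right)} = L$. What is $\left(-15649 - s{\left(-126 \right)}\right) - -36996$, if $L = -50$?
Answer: $21397$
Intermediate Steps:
$s{\left(K \right)} = -50$
$\left(-15649 - s{\left(-126 \right)}\right) - -36996 = \left(-15649 - -50\right) - -36996 = \left(-15649 + 50\right) + 36996 = -15599 + 36996 = 21397$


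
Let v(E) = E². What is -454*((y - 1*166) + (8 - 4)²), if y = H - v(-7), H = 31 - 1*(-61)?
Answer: 48578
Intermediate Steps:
H = 92 (H = 31 + 61 = 92)
y = 43 (y = 92 - 1*(-7)² = 92 - 1*49 = 92 - 49 = 43)
-454*((y - 1*166) + (8 - 4)²) = -454*((43 - 1*166) + (8 - 4)²) = -454*((43 - 166) + 4²) = -454*(-123 + 16) = -454*(-107) = 48578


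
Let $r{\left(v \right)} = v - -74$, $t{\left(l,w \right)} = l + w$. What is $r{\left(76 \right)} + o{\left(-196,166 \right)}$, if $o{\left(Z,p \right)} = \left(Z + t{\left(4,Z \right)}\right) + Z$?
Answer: $-434$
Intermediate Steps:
$r{\left(v \right)} = 74 + v$ ($r{\left(v \right)} = v + 74 = 74 + v$)
$o{\left(Z,p \right)} = 4 + 3 Z$ ($o{\left(Z,p \right)} = \left(Z + \left(4 + Z\right)\right) + Z = \left(4 + 2 Z\right) + Z = 4 + 3 Z$)
$r{\left(76 \right)} + o{\left(-196,166 \right)} = \left(74 + 76\right) + \left(4 + 3 \left(-196\right)\right) = 150 + \left(4 - 588\right) = 150 - 584 = -434$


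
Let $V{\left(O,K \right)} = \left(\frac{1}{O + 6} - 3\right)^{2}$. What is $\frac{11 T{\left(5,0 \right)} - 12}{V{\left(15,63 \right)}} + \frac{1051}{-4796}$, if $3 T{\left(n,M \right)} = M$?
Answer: $- \frac{7355119}{4608956} \approx -1.5958$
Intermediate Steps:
$T{\left(n,M \right)} = \frac{M}{3}$
$V{\left(O,K \right)} = \left(-3 + \frac{1}{6 + O}\right)^{2}$ ($V{\left(O,K \right)} = \left(\frac{1}{6 + O} - 3\right)^{2} = \left(-3 + \frac{1}{6 + O}\right)^{2}$)
$\frac{11 T{\left(5,0 \right)} - 12}{V{\left(15,63 \right)}} + \frac{1051}{-4796} = \frac{11 \cdot \frac{1}{3} \cdot 0 - 12}{\frac{1}{\left(6 + 15\right)^{2}} \left(17 + 3 \cdot 15\right)^{2}} + \frac{1051}{-4796} = \frac{11 \cdot 0 - 12}{\frac{1}{441} \left(17 + 45\right)^{2}} + 1051 \left(- \frac{1}{4796}\right) = \frac{0 - 12}{\frac{1}{441} \cdot 62^{2}} - \frac{1051}{4796} = - \frac{12}{\frac{1}{441} \cdot 3844} - \frac{1051}{4796} = - \frac{12}{\frac{3844}{441}} - \frac{1051}{4796} = \left(-12\right) \frac{441}{3844} - \frac{1051}{4796} = - \frac{1323}{961} - \frac{1051}{4796} = - \frac{7355119}{4608956}$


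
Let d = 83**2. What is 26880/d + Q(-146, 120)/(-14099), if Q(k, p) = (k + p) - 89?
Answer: 16511885/4222957 ≈ 3.9100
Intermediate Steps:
Q(k, p) = -89 + k + p
d = 6889
26880/d + Q(-146, 120)/(-14099) = 26880/6889 + (-89 - 146 + 120)/(-14099) = 26880*(1/6889) - 115*(-1/14099) = 26880/6889 + 5/613 = 16511885/4222957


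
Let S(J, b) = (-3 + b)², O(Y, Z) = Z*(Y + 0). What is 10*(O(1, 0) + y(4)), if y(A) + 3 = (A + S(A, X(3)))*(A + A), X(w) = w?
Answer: 290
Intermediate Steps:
O(Y, Z) = Y*Z (O(Y, Z) = Z*Y = Y*Z)
y(A) = -3 + 2*A² (y(A) = -3 + (A + (-3 + 3)²)*(A + A) = -3 + (A + 0²)*(2*A) = -3 + (A + 0)*(2*A) = -3 + A*(2*A) = -3 + 2*A²)
10*(O(1, 0) + y(4)) = 10*(1*0 + (-3 + 2*4²)) = 10*(0 + (-3 + 2*16)) = 10*(0 + (-3 + 32)) = 10*(0 + 29) = 10*29 = 290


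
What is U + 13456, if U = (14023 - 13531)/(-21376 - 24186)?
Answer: 306540890/22781 ≈ 13456.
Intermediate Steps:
U = -246/22781 (U = 492/(-45562) = 492*(-1/45562) = -246/22781 ≈ -0.010798)
U + 13456 = -246/22781 + 13456 = 306540890/22781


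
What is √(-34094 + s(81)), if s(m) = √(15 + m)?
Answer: √(-34094 + 4*√6) ≈ 184.62*I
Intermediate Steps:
√(-34094 + s(81)) = √(-34094 + √(15 + 81)) = √(-34094 + √96) = √(-34094 + 4*√6)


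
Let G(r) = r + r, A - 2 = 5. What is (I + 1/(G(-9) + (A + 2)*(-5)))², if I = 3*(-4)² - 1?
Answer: 8761600/3969 ≈ 2207.5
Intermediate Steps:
A = 7 (A = 2 + 5 = 7)
G(r) = 2*r
I = 47 (I = 3*16 - 1 = 48 - 1 = 47)
(I + 1/(G(-9) + (A + 2)*(-5)))² = (47 + 1/(2*(-9) + (7 + 2)*(-5)))² = (47 + 1/(-18 + 9*(-5)))² = (47 + 1/(-18 - 45))² = (47 + 1/(-63))² = (47 - 1/63)² = (2960/63)² = 8761600/3969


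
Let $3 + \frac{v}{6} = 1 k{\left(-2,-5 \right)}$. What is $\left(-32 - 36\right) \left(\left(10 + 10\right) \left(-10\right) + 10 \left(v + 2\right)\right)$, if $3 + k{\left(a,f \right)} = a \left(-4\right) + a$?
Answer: $12240$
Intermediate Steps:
$k{\left(a,f \right)} = -3 - 3 a$ ($k{\left(a,f \right)} = -3 + \left(a \left(-4\right) + a\right) = -3 + \left(- 4 a + a\right) = -3 - 3 a$)
$v = 0$ ($v = -18 + 6 \cdot 1 \left(-3 - -6\right) = -18 + 6 \cdot 1 \left(-3 + 6\right) = -18 + 6 \cdot 1 \cdot 3 = -18 + 6 \cdot 3 = -18 + 18 = 0$)
$\left(-32 - 36\right) \left(\left(10 + 10\right) \left(-10\right) + 10 \left(v + 2\right)\right) = \left(-32 - 36\right) \left(\left(10 + 10\right) \left(-10\right) + 10 \left(0 + 2\right)\right) = - 68 \left(20 \left(-10\right) + 10 \cdot 2\right) = - 68 \left(-200 + 20\right) = \left(-68\right) \left(-180\right) = 12240$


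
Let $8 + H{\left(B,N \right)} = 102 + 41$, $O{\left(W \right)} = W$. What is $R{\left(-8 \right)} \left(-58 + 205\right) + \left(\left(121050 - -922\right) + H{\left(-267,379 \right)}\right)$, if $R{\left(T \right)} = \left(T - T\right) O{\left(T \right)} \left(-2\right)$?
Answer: $122107$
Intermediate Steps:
$H{\left(B,N \right)} = 135$ ($H{\left(B,N \right)} = -8 + \left(102 + 41\right) = -8 + 143 = 135$)
$R{\left(T \right)} = 0$ ($R{\left(T \right)} = \left(T - T\right) T \left(-2\right) = 0 T \left(-2\right) = 0 \left(-2\right) = 0$)
$R{\left(-8 \right)} \left(-58 + 205\right) + \left(\left(121050 - -922\right) + H{\left(-267,379 \right)}\right) = 0 \left(-58 + 205\right) + \left(\left(121050 - -922\right) + 135\right) = 0 \cdot 147 + \left(\left(121050 + 922\right) + 135\right) = 0 + \left(121972 + 135\right) = 0 + 122107 = 122107$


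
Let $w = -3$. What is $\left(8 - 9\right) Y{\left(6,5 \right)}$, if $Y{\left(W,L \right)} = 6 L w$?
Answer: $90$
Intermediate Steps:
$Y{\left(W,L \right)} = - 18 L$ ($Y{\left(W,L \right)} = 6 L \left(-3\right) = - 18 L$)
$\left(8 - 9\right) Y{\left(6,5 \right)} = \left(8 - 9\right) \left(\left(-18\right) 5\right) = \left(-1\right) \left(-90\right) = 90$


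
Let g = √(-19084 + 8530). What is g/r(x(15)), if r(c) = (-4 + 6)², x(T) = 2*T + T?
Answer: I*√10554/4 ≈ 25.683*I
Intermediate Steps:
x(T) = 3*T
r(c) = 4 (r(c) = 2² = 4)
g = I*√10554 (g = √(-10554) = I*√10554 ≈ 102.73*I)
g/r(x(15)) = (I*√10554)/4 = (I*√10554)*(¼) = I*√10554/4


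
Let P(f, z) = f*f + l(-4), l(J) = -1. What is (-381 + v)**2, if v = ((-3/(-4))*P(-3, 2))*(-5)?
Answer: 168921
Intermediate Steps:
P(f, z) = -1 + f**2 (P(f, z) = f*f - 1 = f**2 - 1 = -1 + f**2)
v = -30 (v = ((-3/(-4))*(-1 + (-3)**2))*(-5) = ((-3*(-1/4))*(-1 + 9))*(-5) = ((3/4)*8)*(-5) = 6*(-5) = -30)
(-381 + v)**2 = (-381 - 30)**2 = (-411)**2 = 168921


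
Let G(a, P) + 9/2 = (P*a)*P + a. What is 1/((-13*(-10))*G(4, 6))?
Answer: 1/18655 ≈ 5.3605e-5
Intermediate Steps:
G(a, P) = -9/2 + a + a*P**2 (G(a, P) = -9/2 + ((P*a)*P + a) = -9/2 + (a*P**2 + a) = -9/2 + (a + a*P**2) = -9/2 + a + a*P**2)
1/((-13*(-10))*G(4, 6)) = 1/((-13*(-10))*(-9/2 + 4 + 4*6**2)) = 1/(130*(-9/2 + 4 + 4*36)) = 1/(130*(-9/2 + 4 + 144)) = 1/(130*(287/2)) = 1/18655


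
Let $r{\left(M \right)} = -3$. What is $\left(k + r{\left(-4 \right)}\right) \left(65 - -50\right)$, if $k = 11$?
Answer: $920$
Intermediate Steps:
$\left(k + r{\left(-4 \right)}\right) \left(65 - -50\right) = \left(11 - 3\right) \left(65 - -50\right) = 8 \left(65 + 50\right) = 8 \cdot 115 = 920$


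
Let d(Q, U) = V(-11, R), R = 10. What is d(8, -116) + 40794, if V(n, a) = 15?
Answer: 40809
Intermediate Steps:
d(Q, U) = 15
d(8, -116) + 40794 = 15 + 40794 = 40809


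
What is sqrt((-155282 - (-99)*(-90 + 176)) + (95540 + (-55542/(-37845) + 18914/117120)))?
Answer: I*sqrt(2308403624161605)/212280 ≈ 226.33*I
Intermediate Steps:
sqrt((-155282 - (-99)*(-90 + 176)) + (95540 + (-55542/(-37845) + 18914/117120))) = sqrt((-155282 - (-99)*86) + (95540 + (-55542*(-1/37845) + 18914*(1/117120)))) = sqrt((-155282 - 1*(-8514)) + (95540 + (18514/12615 + 9457/58560))) = sqrt((-155282 + 8514) + (95540 + 80231993/49248960)) = sqrt(-146768 + 4705325870393/49248960) = sqrt(-2522845490887/49248960) = I*sqrt(2308403624161605)/212280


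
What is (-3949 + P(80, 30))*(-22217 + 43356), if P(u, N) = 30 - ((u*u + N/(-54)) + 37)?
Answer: -1970133661/9 ≈ -2.1890e+8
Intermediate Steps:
P(u, N) = -7 - u**2 + N/54 (P(u, N) = 30 - ((u**2 - N/54) + 37) = 30 - (37 + u**2 - N/54) = 30 + (-37 - u**2 + N/54) = -7 - u**2 + N/54)
(-3949 + P(80, 30))*(-22217 + 43356) = (-3949 + (-7 - 1*80**2 + (1/54)*30))*(-22217 + 43356) = (-3949 + (-7 - 1*6400 + 5/9))*21139 = (-3949 + (-7 - 6400 + 5/9))*21139 = (-3949 - 57658/9)*21139 = -93199/9*21139 = -1970133661/9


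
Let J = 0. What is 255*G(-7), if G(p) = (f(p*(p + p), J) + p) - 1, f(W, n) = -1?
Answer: -2295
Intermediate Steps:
G(p) = -2 + p (G(p) = (-1 + p) - 1 = -2 + p)
255*G(-7) = 255*(-2 - 7) = 255*(-9) = -2295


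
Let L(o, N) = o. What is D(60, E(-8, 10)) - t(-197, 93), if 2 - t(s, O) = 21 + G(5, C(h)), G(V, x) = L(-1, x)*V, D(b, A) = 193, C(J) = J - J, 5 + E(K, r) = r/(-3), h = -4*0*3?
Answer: 207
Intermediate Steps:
h = 0 (h = 0*3 = 0)
E(K, r) = -5 - r/3 (E(K, r) = -5 + r/(-3) = -5 + r*(-⅓) = -5 - r/3)
C(J) = 0
G(V, x) = -V
t(s, O) = -14 (t(s, O) = 2 - (21 - 1*5) = 2 - (21 - 5) = 2 - 1*16 = 2 - 16 = -14)
D(60, E(-8, 10)) - t(-197, 93) = 193 - 1*(-14) = 193 + 14 = 207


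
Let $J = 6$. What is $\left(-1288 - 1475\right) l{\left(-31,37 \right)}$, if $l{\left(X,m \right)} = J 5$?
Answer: $-82890$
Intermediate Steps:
$l{\left(X,m \right)} = 30$ ($l{\left(X,m \right)} = 6 \cdot 5 = 30$)
$\left(-1288 - 1475\right) l{\left(-31,37 \right)} = \left(-1288 - 1475\right) 30 = \left(-2763\right) 30 = -82890$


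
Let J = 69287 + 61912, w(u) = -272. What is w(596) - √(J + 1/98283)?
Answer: -272 - √38683893954/543 ≈ -634.21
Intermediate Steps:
J = 131199
w(596) - √(J + 1/98283) = -272 - √(131199 + 1/98283) = -272 - √(12894631318/98283) = -272 - √38683893954/543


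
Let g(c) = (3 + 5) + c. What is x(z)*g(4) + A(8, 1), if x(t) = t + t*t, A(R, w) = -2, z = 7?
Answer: 670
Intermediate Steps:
g(c) = 8 + c
x(t) = t + t**2
x(z)*g(4) + A(8, 1) = (7*(1 + 7))*(8 + 4) - 2 = (7*8)*12 - 2 = 56*12 - 2 = 672 - 2 = 670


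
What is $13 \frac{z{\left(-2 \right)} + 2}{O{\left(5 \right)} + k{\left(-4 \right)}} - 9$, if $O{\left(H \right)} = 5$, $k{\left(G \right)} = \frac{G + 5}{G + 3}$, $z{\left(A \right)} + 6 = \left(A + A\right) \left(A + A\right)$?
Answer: $30$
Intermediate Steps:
$z{\left(A \right)} = -6 + 4 A^{2}$ ($z{\left(A \right)} = -6 + \left(A + A\right) \left(A + A\right) = -6 + 2 A 2 A = -6 + 4 A^{2}$)
$k{\left(G \right)} = \frac{5 + G}{3 + G}$
$13 \frac{z{\left(-2 \right)} + 2}{O{\left(5 \right)} + k{\left(-4 \right)}} - 9 = 13 \frac{\left(-6 + 4 \left(-2\right)^{2}\right) + 2}{5 + \frac{5 - 4}{3 - 4}} - 9 = 13 \frac{\left(-6 + 4 \cdot 4\right) + 2}{5 + \frac{1}{-1} \cdot 1} - 9 = 13 \frac{\left(-6 + 16\right) + 2}{5 - 1} - 9 = 13 \frac{10 + 2}{5 - 1} - 9 = 13 \cdot \frac{12}{4} - 9 = 13 \cdot 12 \cdot \frac{1}{4} - 9 = 13 \cdot 3 - 9 = 39 - 9 = 30$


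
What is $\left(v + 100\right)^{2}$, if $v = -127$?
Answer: $729$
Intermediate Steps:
$\left(v + 100\right)^{2} = \left(-127 + 100\right)^{2} = \left(-27\right)^{2} = 729$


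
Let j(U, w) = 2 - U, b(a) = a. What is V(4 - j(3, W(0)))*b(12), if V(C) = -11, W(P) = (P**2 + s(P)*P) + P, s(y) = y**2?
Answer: -132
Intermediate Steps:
W(P) = P + P**2 + P**3 (W(P) = (P**2 + P**2*P) + P = (P**2 + P**3) + P = P + P**2 + P**3)
V(4 - j(3, W(0)))*b(12) = -11*12 = -132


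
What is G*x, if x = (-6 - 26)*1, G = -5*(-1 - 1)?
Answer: -320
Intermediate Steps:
G = 10 (G = -5*(-2) = 10)
x = -32 (x = -32*1 = -32)
G*x = 10*(-32) = -320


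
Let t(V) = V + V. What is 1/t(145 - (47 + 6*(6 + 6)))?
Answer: 1/52 ≈ 0.019231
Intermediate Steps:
t(V) = 2*V
1/t(145 - (47 + 6*(6 + 6))) = 1/(2*(145 - (47 + 6*(6 + 6)))) = 1/(2*(145 - (47 + 6*12))) = 1/(2*(145 - (47 + 72))) = 1/(2*(145 - 1*119)) = 1/(2*(145 - 119)) = 1/(2*26) = 1/52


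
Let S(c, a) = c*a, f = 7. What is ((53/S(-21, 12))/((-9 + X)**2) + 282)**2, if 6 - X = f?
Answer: 50500167684409/635040000 ≈ 79523.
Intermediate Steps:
S(c, a) = a*c
X = -1 (X = 6 - 1*7 = 6 - 7 = -1)
((53/S(-21, 12))/((-9 + X)**2) + 282)**2 = ((53/((12*(-21))))/((-9 - 1)**2) + 282)**2 = ((53/(-252))/((-10)**2) + 282)**2 = ((53*(-1/252))/100 + 282)**2 = (-53/252*1/100 + 282)**2 = (-53/25200 + 282)**2 = (7106347/25200)**2 = 50500167684409/635040000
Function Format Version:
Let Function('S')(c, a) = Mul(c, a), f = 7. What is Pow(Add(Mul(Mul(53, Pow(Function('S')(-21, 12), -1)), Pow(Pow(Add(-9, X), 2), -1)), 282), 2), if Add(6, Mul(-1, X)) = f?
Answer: Rational(50500167684409, 635040000) ≈ 79523.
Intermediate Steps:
Function('S')(c, a) = Mul(a, c)
X = -1 (X = Add(6, Mul(-1, 7)) = Add(6, -7) = -1)
Pow(Add(Mul(Mul(53, Pow(Function('S')(-21, 12), -1)), Pow(Pow(Add(-9, X), 2), -1)), 282), 2) = Pow(Add(Mul(Mul(53, Pow(Mul(12, -21), -1)), Pow(Pow(Add(-9, -1), 2), -1)), 282), 2) = Pow(Add(Mul(Mul(53, Pow(-252, -1)), Pow(Pow(-10, 2), -1)), 282), 2) = Pow(Add(Mul(Mul(53, Rational(-1, 252)), Pow(100, -1)), 282), 2) = Pow(Add(Mul(Rational(-53, 252), Rational(1, 100)), 282), 2) = Pow(Add(Rational(-53, 25200), 282), 2) = Pow(Rational(7106347, 25200), 2) = Rational(50500167684409, 635040000)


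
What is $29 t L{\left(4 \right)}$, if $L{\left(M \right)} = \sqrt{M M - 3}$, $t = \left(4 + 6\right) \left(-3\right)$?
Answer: $- 870 \sqrt{13} \approx -3136.8$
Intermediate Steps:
$t = -30$ ($t = 10 \left(-3\right) = -30$)
$L{\left(M \right)} = \sqrt{-3 + M^{2}}$ ($L{\left(M \right)} = \sqrt{M^{2} - 3} = \sqrt{-3 + M^{2}}$)
$29 t L{\left(4 \right)} = 29 \left(-30\right) \sqrt{-3 + 4^{2}} = - 870 \sqrt{-3 + 16} = - 870 \sqrt{13}$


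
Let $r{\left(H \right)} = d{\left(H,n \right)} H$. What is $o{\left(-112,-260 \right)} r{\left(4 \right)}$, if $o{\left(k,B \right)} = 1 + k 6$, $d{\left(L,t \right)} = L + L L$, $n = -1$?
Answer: $-53680$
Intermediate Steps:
$d{\left(L,t \right)} = L + L^{2}$
$o{\left(k,B \right)} = 1 + 6 k$
$r{\left(H \right)} = H^{2} \left(1 + H\right)$ ($r{\left(H \right)} = H \left(1 + H\right) H = H^{2} \left(1 + H\right)$)
$o{\left(-112,-260 \right)} r{\left(4 \right)} = \left(1 + 6 \left(-112\right)\right) 4^{2} \left(1 + 4\right) = \left(1 - 672\right) 16 \cdot 5 = \left(-671\right) 80 = -53680$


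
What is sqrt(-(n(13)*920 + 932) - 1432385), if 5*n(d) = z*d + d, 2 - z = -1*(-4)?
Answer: 5*I*sqrt(57237) ≈ 1196.2*I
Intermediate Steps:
z = -2 (z = 2 - (-1)*(-4) = 2 - 1*4 = 2 - 4 = -2)
n(d) = -d/5 (n(d) = (-2*d + d)/5 = (-d)/5 = -d/5)
sqrt(-(n(13)*920 + 932) - 1432385) = sqrt(-(-1/5*13*920 + 932) - 1432385) = sqrt(-(-13/5*920 + 932) - 1432385) = sqrt(-(-2392 + 932) - 1432385) = sqrt(-1*(-1460) - 1432385) = sqrt(1460 - 1432385) = sqrt(-1430925) = 5*I*sqrt(57237)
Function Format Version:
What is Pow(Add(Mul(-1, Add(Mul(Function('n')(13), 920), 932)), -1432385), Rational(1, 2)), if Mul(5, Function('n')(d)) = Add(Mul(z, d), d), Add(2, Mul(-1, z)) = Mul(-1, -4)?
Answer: Mul(5, I, Pow(57237, Rational(1, 2))) ≈ Mul(1196.2, I)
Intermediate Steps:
z = -2 (z = Add(2, Mul(-1, Mul(-1, -4))) = Add(2, Mul(-1, 4)) = Add(2, -4) = -2)
Function('n')(d) = Mul(Rational(-1, 5), d) (Function('n')(d) = Mul(Rational(1, 5), Add(Mul(-2, d), d)) = Mul(Rational(1, 5), Mul(-1, d)) = Mul(Rational(-1, 5), d))
Pow(Add(Mul(-1, Add(Mul(Function('n')(13), 920), 932)), -1432385), Rational(1, 2)) = Pow(Add(Mul(-1, Add(Mul(Mul(Rational(-1, 5), 13), 920), 932)), -1432385), Rational(1, 2)) = Pow(Add(Mul(-1, Add(Mul(Rational(-13, 5), 920), 932)), -1432385), Rational(1, 2)) = Pow(Add(Mul(-1, Add(-2392, 932)), -1432385), Rational(1, 2)) = Pow(Add(Mul(-1, -1460), -1432385), Rational(1, 2)) = Pow(Add(1460, -1432385), Rational(1, 2)) = Pow(-1430925, Rational(1, 2)) = Mul(5, I, Pow(57237, Rational(1, 2)))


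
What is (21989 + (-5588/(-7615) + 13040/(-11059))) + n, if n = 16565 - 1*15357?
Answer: 1953481267237/84214285 ≈ 23197.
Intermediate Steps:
n = 1208 (n = 16565 - 15357 = 1208)
(21989 + (-5588/(-7615) + 13040/(-11059))) + n = (21989 + (-5588/(-7615) + 13040/(-11059))) + 1208 = (21989 + (-5588*(-1/7615) + 13040*(-1/11059))) + 1208 = (21989 + (5588/7615 - 13040/11059)) + 1208 = (21989 - 37501908/84214285) + 1208 = 1851750410957/84214285 + 1208 = 1953481267237/84214285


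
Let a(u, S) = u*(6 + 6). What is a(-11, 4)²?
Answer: 17424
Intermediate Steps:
a(u, S) = 12*u (a(u, S) = u*12 = 12*u)
a(-11, 4)² = (12*(-11))² = (-132)² = 17424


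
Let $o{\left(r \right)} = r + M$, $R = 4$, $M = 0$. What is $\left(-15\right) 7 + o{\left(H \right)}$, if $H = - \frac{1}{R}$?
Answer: $- \frac{421}{4} \approx -105.25$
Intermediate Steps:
$H = - \frac{1}{4} \approx -0.25$
$o{\left(r \right)} = r$ ($o{\left(r \right)} = r + 0 = r$)
$\left(-15\right) 7 + o{\left(H \right)} = \left(-15\right) 7 - \frac{1}{4} = -105 - \frac{1}{4} = - \frac{421}{4}$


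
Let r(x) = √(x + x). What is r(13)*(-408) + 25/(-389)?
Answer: -25/389 - 408*√26 ≈ -2080.5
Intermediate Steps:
r(x) = √2*√x (r(x) = √(2*x) = √2*√x)
r(13)*(-408) + 25/(-389) = (√2*√13)*(-408) + 25/(-389) = √26*(-408) + 25*(-1/389) = -408*√26 - 25/389 = -25/389 - 408*√26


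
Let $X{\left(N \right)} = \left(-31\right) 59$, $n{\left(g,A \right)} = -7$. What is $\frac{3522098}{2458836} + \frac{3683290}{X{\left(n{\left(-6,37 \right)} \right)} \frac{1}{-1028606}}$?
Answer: $\frac{78946434996277999}{38111958} \approx 2.0714 \cdot 10^{9}$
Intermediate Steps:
$X{\left(N \right)} = -1829$
$\frac{3522098}{2458836} + \frac{3683290}{X{\left(n{\left(-6,37 \right)} \right)} \frac{1}{-1028606}} = \frac{3522098}{2458836} + \frac{3683290}{\left(-1829\right) \frac{1}{-1028606}} = 3522098 \cdot \frac{1}{2458836} + \frac{3683290}{\left(-1829\right) \left(- \frac{1}{1028606}\right)} = \frac{1761049}{1229418} + \frac{3683290}{\frac{31}{17434}} = \frac{1761049}{1229418} + 3683290 \cdot \frac{17434}{31} = \frac{1761049}{1229418} + \frac{64214477860}{31} = \frac{78946434996277999}{38111958}$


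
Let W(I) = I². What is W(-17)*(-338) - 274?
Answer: -97956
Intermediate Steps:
W(-17)*(-338) - 274 = (-17)²*(-338) - 274 = 289*(-338) - 274 = -97682 - 274 = -97956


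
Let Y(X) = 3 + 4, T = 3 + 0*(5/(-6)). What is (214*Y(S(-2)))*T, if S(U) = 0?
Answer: 4494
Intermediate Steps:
T = 3 (T = 3 + 0*(5*(-1/6)) = 3 + 0*(-5/6) = 3 + 0 = 3)
Y(X) = 7
(214*Y(S(-2)))*T = (214*7)*3 = 1498*3 = 4494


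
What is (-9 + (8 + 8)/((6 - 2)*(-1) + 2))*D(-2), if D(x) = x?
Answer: 34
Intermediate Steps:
(-9 + (8 + 8)/((6 - 2)*(-1) + 2))*D(-2) = (-9 + (8 + 8)/((6 - 2)*(-1) + 2))*(-2) = (-9 + 16/(4*(-1) + 2))*(-2) = (-9 + 16/(-4 + 2))*(-2) = (-9 + 16/(-2))*(-2) = (-9 + 16*(-½))*(-2) = (-9 - 8)*(-2) = -17*(-2) = 34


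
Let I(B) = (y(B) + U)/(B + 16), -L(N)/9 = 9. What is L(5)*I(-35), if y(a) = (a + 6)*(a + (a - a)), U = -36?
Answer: 79299/19 ≈ 4173.6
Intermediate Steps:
L(N) = -81 (L(N) = -9*9 = -81)
y(a) = a*(6 + a) (y(a) = (6 + a)*(a + 0) = (6 + a)*a = a*(6 + a))
I(B) = (-36 + B*(6 + B))/(16 + B) (I(B) = (B*(6 + B) - 36)/(B + 16) = (-36 + B*(6 + B))/(16 + B))
L(5)*I(-35) = -81*(-36 - 35*(6 - 35))/(16 - 35) = -81*(-36 - 35*(-29))/(-19) = -(-81)*(-36 + 1015)/19 = -(-81)*979/19 = -81*(-979/19) = 79299/19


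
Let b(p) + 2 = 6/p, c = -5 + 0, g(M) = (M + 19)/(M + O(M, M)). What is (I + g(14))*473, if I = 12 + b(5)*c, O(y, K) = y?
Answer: 227513/28 ≈ 8125.5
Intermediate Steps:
g(M) = (19 + M)/(2*M) (g(M) = (M + 19)/(M + M) = (19 + M)/((2*M)) = (19 + M)*(1/(2*M)) = (19 + M)/(2*M))
c = -5
b(p) = -2 + 6/p
I = 16 (I = 12 + (-2 + 6/5)*(-5) = 12 - 4/5*(-5) = 12 + 4 = 16)
(I + g(14))*473 = (16 + (1/2)*(19 + 14)/14)*473 = (16 + (1/2)*(1/14)*33)*473 = (16 + 33/28)*473 = (481/28)*473 = 227513/28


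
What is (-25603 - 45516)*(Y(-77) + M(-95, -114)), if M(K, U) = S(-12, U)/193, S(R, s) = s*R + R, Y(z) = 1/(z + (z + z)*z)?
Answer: -1136142311251/2273733 ≈ -4.9968e+5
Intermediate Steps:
Y(z) = 1/(z + 2*z²) (Y(z) = 1/(z + (2*z)*z) = 1/(z + 2*z²))
S(R, s) = R + R*s (S(R, s) = R*s + R = R + R*s)
M(K, U) = -12/193 - 12*U/193 (M(K, U) = -12*(1 + U)/193 = (-12 - 12*U)*(1/193) = -12/193 - 12*U/193)
(-25603 - 45516)*(Y(-77) + M(-95, -114)) = (-25603 - 45516)*(1/((-77)*(1 + 2*(-77))) + (-12/193 - 12/193*(-114))) = -71119*(-1/(77*(1 - 154)) + (-12/193 + 1368/193)) = -71119*(-1/77/(-153) + 1356/193) = -71119*(-1/77*(-1/153) + 1356/193) = -71119*(1/11781 + 1356/193) = -71119*15975229/2273733 = -1136142311251/2273733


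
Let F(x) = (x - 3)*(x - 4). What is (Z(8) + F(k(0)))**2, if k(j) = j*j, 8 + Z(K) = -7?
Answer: 9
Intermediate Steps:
Z(K) = -15 (Z(K) = -8 - 7 = -15)
k(j) = j**2
F(x) = (-4 + x)*(-3 + x) (F(x) = (-3 + x)*(-4 + x) = (-4 + x)*(-3 + x))
(Z(8) + F(k(0)))**2 = (-15 + (12 + (0**2)**2 - 7*0**2))**2 = (-15 + (12 + 0**2 - 7*0))**2 = (-15 + (12 + 0 + 0))**2 = (-15 + 12)**2 = (-3)**2 = 9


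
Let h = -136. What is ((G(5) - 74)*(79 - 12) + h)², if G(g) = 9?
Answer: 20169081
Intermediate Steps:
((G(5) - 74)*(79 - 12) + h)² = ((9 - 74)*(79 - 12) - 136)² = (-65*67 - 136)² = (-4355 - 136)² = (-4491)² = 20169081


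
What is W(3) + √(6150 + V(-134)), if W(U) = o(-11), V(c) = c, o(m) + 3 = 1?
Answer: -2 + 8*√94 ≈ 75.563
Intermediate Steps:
o(m) = -2 (o(m) = -3 + 1 = -2)
W(U) = -2
W(3) + √(6150 + V(-134)) = -2 + √(6150 - 134) = -2 + √6016 = -2 + 8*√94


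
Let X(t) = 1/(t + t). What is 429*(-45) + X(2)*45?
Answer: -77175/4 ≈ -19294.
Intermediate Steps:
X(t) = 1/(2*t)
429*(-45) + X(2)*45 = 429*(-45) + ((½)/2)*45 = -19305 + ((½)*(½))*45 = -19305 + (¼)*45 = -19305 + 45/4 = -77175/4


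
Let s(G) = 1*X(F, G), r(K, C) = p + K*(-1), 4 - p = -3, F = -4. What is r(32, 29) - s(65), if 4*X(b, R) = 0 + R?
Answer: -165/4 ≈ -41.250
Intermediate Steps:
p = 7 (p = 4 - 1*(-3) = 4 + 3 = 7)
X(b, R) = R/4 (X(b, R) = (0 + R)/4 = R/4)
r(K, C) = 7 - K (r(K, C) = 7 + K*(-1) = 7 - K)
s(G) = G/4 (s(G) = 1*(G/4) = G/4)
r(32, 29) - s(65) = (7 - 1*32) - 65/4 = (7 - 32) - 1*65/4 = -25 - 65/4 = -165/4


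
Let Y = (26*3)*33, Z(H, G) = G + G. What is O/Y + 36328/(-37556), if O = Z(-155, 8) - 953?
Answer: -32174561/24167286 ≈ -1.3313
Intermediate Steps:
Z(H, G) = 2*G
Y = 2574 (Y = 78*33 = 2574)
O = -937 (O = 2*8 - 953 = 16 - 953 = -937)
O/Y + 36328/(-37556) = -937/2574 + 36328/(-37556) = -937*1/2574 + 36328*(-1/37556) = -937/2574 - 9082/9389 = -32174561/24167286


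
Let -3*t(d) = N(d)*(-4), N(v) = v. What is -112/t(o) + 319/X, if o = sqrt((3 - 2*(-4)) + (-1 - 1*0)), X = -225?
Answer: -319/225 - 42*sqrt(10)/5 ≈ -27.981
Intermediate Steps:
o = sqrt(10) (o = sqrt((3 + 8) + (-1 + 0)) = sqrt(11 - 1) = sqrt(10) ≈ 3.1623)
t(d) = 4*d/3 (t(d) = -d*(-4)/3 = -(-4)*d/3 = 4*d/3)
-112/t(o) + 319/X = -112*3*sqrt(10)/40 + 319/(-225) = -42*sqrt(10)/5 + 319*(-1/225) = -42*sqrt(10)/5 - 319/225 = -319/225 - 42*sqrt(10)/5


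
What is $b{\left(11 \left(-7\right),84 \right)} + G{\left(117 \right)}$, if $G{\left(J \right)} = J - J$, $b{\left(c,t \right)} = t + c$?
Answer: $7$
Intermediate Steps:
$b{\left(c,t \right)} = c + t$
$G{\left(J \right)} = 0$
$b{\left(11 \left(-7\right),84 \right)} + G{\left(117 \right)} = \left(11 \left(-7\right) + 84\right) + 0 = \left(-77 + 84\right) + 0 = 7 + 0 = 7$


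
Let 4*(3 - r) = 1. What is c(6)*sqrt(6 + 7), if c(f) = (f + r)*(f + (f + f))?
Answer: 315*sqrt(13)/2 ≈ 567.87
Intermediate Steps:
r = 11/4 (r = 3 - 1/4*1 = 3 - 1/4 = 11/4 ≈ 2.7500)
c(f) = 3*f*(11/4 + f) (c(f) = (f + 11/4)*(f + (f + f)) = (11/4 + f)*(f + 2*f) = (11/4 + f)*(3*f) = 3*f*(11/4 + f))
c(6)*sqrt(6 + 7) = ((3/4)*6*(11 + 4*6))*sqrt(6 + 7) = ((3/4)*6*(11 + 24))*sqrt(13) = ((3/4)*6*35)*sqrt(13) = 315*sqrt(13)/2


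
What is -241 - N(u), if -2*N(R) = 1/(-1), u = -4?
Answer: -483/2 ≈ -241.50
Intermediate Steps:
N(R) = 1/2 (N(R) = -1/2/(-1) = -1/2*(-1) = 1/2)
-241 - N(u) = -241 - 1*1/2 = -241 - 1/2 = -483/2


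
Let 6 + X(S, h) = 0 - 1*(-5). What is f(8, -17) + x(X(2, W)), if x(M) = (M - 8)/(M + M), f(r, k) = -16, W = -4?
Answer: -23/2 ≈ -11.500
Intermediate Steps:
X(S, h) = -1 (X(S, h) = -6 + (0 - 1*(-5)) = -6 + (0 + 5) = -6 + 5 = -1)
x(M) = (-8 + M)/(2*M) (x(M) = (-8 + M)/((2*M)) = (-8 + M)*(1/(2*M)) = (-8 + M)/(2*M))
f(8, -17) + x(X(2, W)) = -16 + (½)*(-8 - 1)/(-1) = -16 + (½)*(-1)*(-9) = -16 + 9/2 = -23/2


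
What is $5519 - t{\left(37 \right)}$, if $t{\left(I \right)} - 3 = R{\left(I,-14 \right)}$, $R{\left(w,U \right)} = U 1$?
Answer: $5530$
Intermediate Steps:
$R{\left(w,U \right)} = U$
$t{\left(I \right)} = -11$ ($t{\left(I \right)} = 3 - 14 = -11$)
$5519 - t{\left(37 \right)} = 5519 - -11 = 5519 + 11 = 5530$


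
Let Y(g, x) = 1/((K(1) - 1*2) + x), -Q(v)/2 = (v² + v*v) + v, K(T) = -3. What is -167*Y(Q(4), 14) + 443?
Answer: 3820/9 ≈ 424.44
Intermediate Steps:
Q(v) = -4*v² - 2*v (Q(v) = -2*((v² + v*v) + v) = -2*((v² + v²) + v) = -2*(2*v² + v) = -2*(v + 2*v²) = -4*v² - 2*v)
Y(g, x) = 1/(-5 + x) (Y(g, x) = 1/((-3 - 1*2) + x) = 1/((-3 - 2) + x) = 1/(-5 + x))
-167*Y(Q(4), 14) + 443 = -167/(-5 + 14) + 443 = -167/9 + 443 = 3820/9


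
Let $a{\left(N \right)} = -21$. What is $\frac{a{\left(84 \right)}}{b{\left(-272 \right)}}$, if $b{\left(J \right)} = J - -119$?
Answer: $\frac{7}{51} \approx 0.13725$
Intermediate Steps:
$b{\left(J \right)} = 119 + J$ ($b{\left(J \right)} = J + 119 = 119 + J$)
$\frac{a{\left(84 \right)}}{b{\left(-272 \right)}} = - \frac{21}{119 - 272} = - \frac{21}{-153} = \left(-21\right) \left(- \frac{1}{153}\right) = \frac{7}{51}$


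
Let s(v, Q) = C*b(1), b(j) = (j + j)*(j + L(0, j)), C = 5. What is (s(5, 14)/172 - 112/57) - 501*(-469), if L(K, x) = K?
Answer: 1151808691/4902 ≈ 2.3497e+5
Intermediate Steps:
b(j) = 2*j² (b(j) = (j + j)*(j + 0) = (2*j)*j = 2*j²)
s(v, Q) = 10 (s(v, Q) = 5*(2*1²) = 5*(2*1) = 5*2 = 10)
(s(5, 14)/172 - 112/57) - 501*(-469) = (10/172 - 112/57) - 501*(-469) = (10*(1/172) - 112*1/57) + 234969 = (5/86 - 112/57) + 234969 = -9347/4902 + 234969 = 1151808691/4902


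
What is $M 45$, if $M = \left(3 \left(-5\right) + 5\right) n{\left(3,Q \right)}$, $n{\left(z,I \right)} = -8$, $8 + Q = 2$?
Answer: $3600$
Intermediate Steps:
$Q = -6$ ($Q = -8 + 2 = -6$)
$M = 80$ ($M = \left(3 \left(-5\right) + 5\right) \left(-8\right) = \left(-15 + 5\right) \left(-8\right) = \left(-10\right) \left(-8\right) = 80$)
$M 45 = 80 \cdot 45 = 3600$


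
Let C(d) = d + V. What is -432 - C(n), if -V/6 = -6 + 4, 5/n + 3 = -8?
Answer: -4879/11 ≈ -443.55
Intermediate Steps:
n = -5/11 (n = 5/(-3 - 8) = 5/(-11) = 5*(-1/11) = -5/11 ≈ -0.45455)
V = 12 (V = -6*(-6 + 4) = -6*(-2) = 12)
C(d) = 12 + d (C(d) = d + 12 = 12 + d)
-432 - C(n) = -432 - (12 - 5/11) = -432 - 1*127/11 = -432 - 127/11 = -4879/11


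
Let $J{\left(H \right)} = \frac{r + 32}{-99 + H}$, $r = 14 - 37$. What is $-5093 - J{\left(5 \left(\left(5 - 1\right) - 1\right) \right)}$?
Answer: $- \frac{142601}{28} \approx -5092.9$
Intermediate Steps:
$r = -23$
$J{\left(H \right)} = \frac{9}{-99 + H}$ ($J{\left(H \right)} = \frac{-23 + 32}{-99 + H} = \frac{9}{-99 + H}$)
$-5093 - J{\left(5 \left(\left(5 - 1\right) - 1\right) \right)} = -5093 - \frac{9}{-99 + 5 \left(\left(5 - 1\right) - 1\right)} = -5093 - \frac{9}{-99 + 5 \left(4 - 1\right)} = -5093 - \frac{9}{-99 + 5 \cdot 3} = -5093 - \frac{9}{-99 + 15} = -5093 - \frac{9}{-84} = -5093 - 9 \left(- \frac{1}{84}\right) = -5093 - - \frac{3}{28} = -5093 + \frac{3}{28} = - \frac{142601}{28}$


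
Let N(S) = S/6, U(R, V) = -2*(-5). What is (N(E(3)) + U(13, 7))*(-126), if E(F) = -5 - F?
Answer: -1092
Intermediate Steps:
U(R, V) = 10
N(S) = S/6 (N(S) = S*(1/6) = S/6)
(N(E(3)) + U(13, 7))*(-126) = ((-5 - 1*3)/6 + 10)*(-126) = ((-5 - 3)/6 + 10)*(-126) = ((1/6)*(-8) + 10)*(-126) = (-4/3 + 10)*(-126) = (26/3)*(-126) = -1092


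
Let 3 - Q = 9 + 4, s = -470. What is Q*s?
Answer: 4700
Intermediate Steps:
Q = -10 (Q = 3 - (9 + 4) = 3 - 1*13 = 3 - 13 = -10)
Q*s = -10*(-470) = 4700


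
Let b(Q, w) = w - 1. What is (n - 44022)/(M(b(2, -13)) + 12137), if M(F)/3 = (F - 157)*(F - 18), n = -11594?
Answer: -55616/28553 ≈ -1.9478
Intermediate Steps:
b(Q, w) = -1 + w
M(F) = 3*(-157 + F)*(-18 + F) (M(F) = 3*((F - 157)*(F - 18)) = 3*((-157 + F)*(-18 + F)) = 3*(-157 + F)*(-18 + F))
(n - 44022)/(M(b(2, -13)) + 12137) = (-11594 - 44022)/((8478 - 525*(-1 - 13) + 3*(-1 - 13)**2) + 12137) = -55616/((8478 - 525*(-14) + 3*(-14)**2) + 12137) = -55616/((8478 + 7350 + 3*196) + 12137) = -55616/((8478 + 7350 + 588) + 12137) = -55616/(16416 + 12137) = -55616/28553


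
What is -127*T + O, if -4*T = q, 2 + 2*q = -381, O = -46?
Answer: -49009/8 ≈ -6126.1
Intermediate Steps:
q = -383/2 (q = -1 + (½)*(-381) = -1 - 381/2 = -383/2 ≈ -191.50)
T = 383/8 (T = -¼*(-383/2) = 383/8 ≈ 47.875)
-127*T + O = -127*383/8 - 46 = -48641/8 - 46 = -49009/8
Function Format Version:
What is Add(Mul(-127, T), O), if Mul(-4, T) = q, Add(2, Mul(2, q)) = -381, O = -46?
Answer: Rational(-49009, 8) ≈ -6126.1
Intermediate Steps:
q = Rational(-383, 2) (q = Add(-1, Mul(Rational(1, 2), -381)) = Add(-1, Rational(-381, 2)) = Rational(-383, 2) ≈ -191.50)
T = Rational(383, 8) (T = Mul(Rational(-1, 4), Rational(-383, 2)) = Rational(383, 8) ≈ 47.875)
Add(Mul(-127, T), O) = Add(Mul(-127, Rational(383, 8)), -46) = Add(Rational(-48641, 8), -46) = Rational(-49009, 8)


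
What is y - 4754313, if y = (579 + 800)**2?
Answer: -2852672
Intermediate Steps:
y = 1901641 (y = 1379**2 = 1901641)
y - 4754313 = 1901641 - 4754313 = -2852672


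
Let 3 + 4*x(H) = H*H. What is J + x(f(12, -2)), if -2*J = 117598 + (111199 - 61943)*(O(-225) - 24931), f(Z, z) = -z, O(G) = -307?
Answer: 2486010661/4 ≈ 6.2150e+8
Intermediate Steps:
x(H) = -3/4 + H**2/4 (x(H) = -3/4 + (H*H)/4 = -3/4 + H**2/4)
J = 621502665 (J = -(117598 + (111199 - 61943)*(-307 - 24931))/2 = -(117598 + 49256*(-25238))/2 = -(117598 - 1243122928)/2 = -1/2*(-1243005330) = 621502665)
J + x(f(12, -2)) = 621502665 + (-3/4 + (-1*(-2))**2/4) = 621502665 + (-3/4 + (1/4)*2**2) = 621502665 + (-3/4 + (1/4)*4) = 621502665 + (-3/4 + 1) = 621502665 + 1/4 = 2486010661/4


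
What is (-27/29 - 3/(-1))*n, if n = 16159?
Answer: 969540/29 ≈ 33432.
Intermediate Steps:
(-27/29 - 3/(-1))*n = (-27/29 - 3/(-1))*16159 = (-27*1/29 - 3*(-1))*16159 = (-27/29 + 3)*16159 = (60/29)*16159 = 969540/29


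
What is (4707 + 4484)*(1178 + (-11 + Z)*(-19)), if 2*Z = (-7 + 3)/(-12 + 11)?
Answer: 12398659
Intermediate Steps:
Z = 2 (Z = ((-7 + 3)/(-12 + 11))/2 = (-4/(-1))/2 = (-4*(-1))/2 = (1/2)*4 = 2)
(4707 + 4484)*(1178 + (-11 + Z)*(-19)) = (4707 + 4484)*(1178 + (-11 + 2)*(-19)) = 9191*(1178 - 9*(-19)) = 9191*(1178 + 171) = 9191*1349 = 12398659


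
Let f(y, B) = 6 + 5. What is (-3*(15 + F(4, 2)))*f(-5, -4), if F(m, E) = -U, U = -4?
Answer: -627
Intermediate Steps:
F(m, E) = 4 (F(m, E) = -1*(-4) = 4)
f(y, B) = 11
(-3*(15 + F(4, 2)))*f(-5, -4) = -3*(15 + 4)*11 = -3*19*11 = -57*11 = -627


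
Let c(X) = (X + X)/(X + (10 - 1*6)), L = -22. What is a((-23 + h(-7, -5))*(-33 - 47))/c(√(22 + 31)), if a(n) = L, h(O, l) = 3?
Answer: -11 - 44*√53/53 ≈ -17.044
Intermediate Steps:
a(n) = -22
c(X) = 2*X/(4 + X) (c(X) = (2*X)/(X + (10 - 6)) = (2*X)/(X + 4) = (2*X)/(4 + X) = 2*X/(4 + X))
a((-23 + h(-7, -5))*(-33 - 47))/c(√(22 + 31)) = -22*(4 + √(22 + 31))/(2*√(22 + 31)) = -22*√53*(4 + √53)/106 = -11*√53*(4 + √53)/53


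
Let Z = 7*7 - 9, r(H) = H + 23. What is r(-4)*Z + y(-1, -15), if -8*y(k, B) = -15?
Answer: 6095/8 ≈ 761.88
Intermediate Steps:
y(k, B) = 15/8 (y(k, B) = -⅛*(-15) = 15/8)
r(H) = 23 + H
Z = 40 (Z = 49 - 9 = 40)
r(-4)*Z + y(-1, -15) = (23 - 4)*40 + 15/8 = 19*40 + 15/8 = 760 + 15/8 = 6095/8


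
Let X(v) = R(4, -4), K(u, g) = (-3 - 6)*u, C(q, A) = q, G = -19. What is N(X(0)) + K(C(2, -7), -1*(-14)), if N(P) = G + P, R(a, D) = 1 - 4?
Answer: -40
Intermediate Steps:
K(u, g) = -9*u
R(a, D) = -3
X(v) = -3
N(P) = -19 + P
N(X(0)) + K(C(2, -7), -1*(-14)) = (-19 - 3) - 9*2 = -22 - 18 = -40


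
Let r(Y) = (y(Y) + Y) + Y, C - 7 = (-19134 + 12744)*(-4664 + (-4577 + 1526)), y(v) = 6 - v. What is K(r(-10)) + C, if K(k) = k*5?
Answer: 49298837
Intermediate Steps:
C = 49298857 (C = 7 + (-19134 + 12744)*(-4664 + (-4577 + 1526)) = 7 - 6390*(-4664 - 3051) = 7 - 6390*(-7715) = 7 + 49298850 = 49298857)
r(Y) = 6 + Y (r(Y) = ((6 - Y) + Y) + Y = 6 + Y)
K(k) = 5*k
K(r(-10)) + C = 5*(6 - 10) + 49298857 = 5*(-4) + 49298857 = -20 + 49298857 = 49298837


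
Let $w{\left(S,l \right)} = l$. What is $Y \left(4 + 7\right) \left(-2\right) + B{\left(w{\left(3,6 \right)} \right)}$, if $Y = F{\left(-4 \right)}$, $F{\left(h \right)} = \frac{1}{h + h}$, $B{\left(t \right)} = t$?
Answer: $\frac{35}{4} \approx 8.75$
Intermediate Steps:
$F{\left(h \right)} = \frac{1}{2 h}$
$Y = - \frac{1}{8}$ ($Y = \frac{1}{2 \left(-4\right)} = \frac{1}{2} \left(- \frac{1}{4}\right) = - \frac{1}{8} \approx -0.125$)
$Y \left(4 + 7\right) \left(-2\right) + B{\left(w{\left(3,6 \right)} \right)} = - \frac{\left(4 + 7\right) \left(-2\right)}{8} + 6 = - \frac{11 \left(-2\right)}{8} + 6 = \left(- \frac{1}{8}\right) \left(-22\right) + 6 = \frac{11}{4} + 6 = \frac{35}{4}$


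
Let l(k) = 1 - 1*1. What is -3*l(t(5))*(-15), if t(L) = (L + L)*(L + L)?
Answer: 0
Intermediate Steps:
t(L) = 4*L² (t(L) = (2*L)*(2*L) = 4*L²)
l(k) = 0 (l(k) = 1 - 1 = 0)
-3*l(t(5))*(-15) = -3*0*(-15) = 0*(-15) = 0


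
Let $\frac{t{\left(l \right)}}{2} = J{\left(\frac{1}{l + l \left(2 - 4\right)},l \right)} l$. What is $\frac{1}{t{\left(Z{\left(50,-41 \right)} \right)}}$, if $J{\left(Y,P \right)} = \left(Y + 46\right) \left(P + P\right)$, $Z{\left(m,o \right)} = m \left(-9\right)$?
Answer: $\frac{1}{37261800} \approx 2.6837 \cdot 10^{-8}$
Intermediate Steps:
$Z{\left(m,o \right)} = - 9 m$
$J{\left(Y,P \right)} = 2 P \left(46 + Y\right)$ ($J{\left(Y,P \right)} = \left(46 + Y\right) 2 P = 2 P \left(46 + Y\right)$)
$t{\left(l \right)} = 4 l^{2} \left(46 - \frac{1}{l}\right)$ ($t{\left(l \right)} = 2 \cdot 2 l \left(46 + \frac{1}{l + l \left(2 - 4\right)}\right) l = 2 \cdot 2 l \left(46 + \frac{1}{l + l \left(-2\right)}\right) l = 2 \cdot 2 l \left(46 + \frac{1}{l - 2 l}\right) l = 2 \cdot 2 l \left(46 + \frac{1}{\left(-1\right) l}\right) l = 2 \cdot 2 l \left(46 - \frac{1}{l}\right) l = 2 \cdot 2 l^{2} \left(46 - \frac{1}{l}\right) = 4 l^{2} \left(46 - \frac{1}{l}\right)$)
$\frac{1}{t{\left(Z{\left(50,-41 \right)} \right)}} = \frac{1}{4 \left(\left(-9\right) 50\right) \left(-1 + 46 \left(\left(-9\right) 50\right)\right)} = \frac{1}{4 \left(-450\right) \left(-1 + 46 \left(-450\right)\right)} = \frac{1}{4 \left(-450\right) \left(-1 - 20700\right)} = \frac{1}{4 \left(-450\right) \left(-20701\right)} = \frac{1}{37261800}$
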